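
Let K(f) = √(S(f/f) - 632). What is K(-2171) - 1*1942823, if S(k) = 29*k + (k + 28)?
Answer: -1942823 + I*√574 ≈ -1.9428e+6 + 23.958*I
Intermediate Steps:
S(k) = 28 + 30*k (S(k) = 29*k + (28 + k) = 28 + 30*k)
K(f) = I*√574 (K(f) = √((28 + 30*(f/f)) - 632) = √((28 + 30*1) - 632) = √((28 + 30) - 632) = √(58 - 632) = √(-574) = I*√574)
K(-2171) - 1*1942823 = I*√574 - 1*1942823 = I*√574 - 1942823 = -1942823 + I*√574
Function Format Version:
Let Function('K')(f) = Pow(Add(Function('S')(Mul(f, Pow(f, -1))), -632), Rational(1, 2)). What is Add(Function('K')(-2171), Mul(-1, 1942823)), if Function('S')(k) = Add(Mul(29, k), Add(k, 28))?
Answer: Add(-1942823, Mul(I, Pow(574, Rational(1, 2)))) ≈ Add(-1.9428e+6, Mul(23.958, I))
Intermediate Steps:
Function('S')(k) = Add(28, Mul(30, k)) (Function('S')(k) = Add(Mul(29, k), Add(28, k)) = Add(28, Mul(30, k)))
Function('K')(f) = Mul(I, Pow(574, Rational(1, 2))) (Function('K')(f) = Pow(Add(Add(28, Mul(30, Mul(f, Pow(f, -1)))), -632), Rational(1, 2)) = Pow(Add(Add(28, Mul(30, 1)), -632), Rational(1, 2)) = Pow(Add(Add(28, 30), -632), Rational(1, 2)) = Pow(Add(58, -632), Rational(1, 2)) = Pow(-574, Rational(1, 2)) = Mul(I, Pow(574, Rational(1, 2))))
Add(Function('K')(-2171), Mul(-1, 1942823)) = Add(Mul(I, Pow(574, Rational(1, 2))), Mul(-1, 1942823)) = Add(Mul(I, Pow(574, Rational(1, 2))), -1942823) = Add(-1942823, Mul(I, Pow(574, Rational(1, 2))))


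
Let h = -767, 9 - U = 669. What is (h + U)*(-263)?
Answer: 375301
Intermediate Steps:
U = -660 (U = 9 - 1*669 = 9 - 669 = -660)
(h + U)*(-263) = (-767 - 660)*(-263) = -1427*(-263) = 375301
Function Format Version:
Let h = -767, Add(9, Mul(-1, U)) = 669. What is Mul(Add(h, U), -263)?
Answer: 375301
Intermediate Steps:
U = -660 (U = Add(9, Mul(-1, 669)) = Add(9, -669) = -660)
Mul(Add(h, U), -263) = Mul(Add(-767, -660), -263) = Mul(-1427, -263) = 375301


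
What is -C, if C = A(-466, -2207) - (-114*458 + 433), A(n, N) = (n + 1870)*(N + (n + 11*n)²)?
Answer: -43900684607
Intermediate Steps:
A(n, N) = (1870 + n)*(N + 144*n²) (A(n, N) = (1870 + n)*(N + (12*n)²) = (1870 + n)*(N + 144*n²))
C = 43900684607 (C = (144*(-466)³ + 1870*(-2207) + 269280*(-466)² - 2207*(-466)) - (-114*458 + 433) = (144*(-101194696) - 4127090 + 269280*217156 + 1028462) - (-52212 + 433) = (-14572036224 - 4127090 + 58475767680 + 1028462) - 1*(-51779) = 43900632828 + 51779 = 43900684607)
-C = -1*43900684607 = -43900684607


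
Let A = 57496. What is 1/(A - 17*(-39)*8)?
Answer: 1/62800 ≈ 1.5924e-5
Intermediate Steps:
1/(A - 17*(-39)*8) = 1/(57496 - 17*(-39)*8) = 1/(57496 + 663*8) = 1/(57496 + 5304) = 1/62800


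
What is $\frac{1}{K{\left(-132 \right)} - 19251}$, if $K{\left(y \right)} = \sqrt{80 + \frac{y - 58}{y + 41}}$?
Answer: $- \frac{194649}{3747187069} - \frac{\sqrt{75530}}{11241561207} \approx -5.197 \cdot 10^{-5}$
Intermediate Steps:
$K{\left(y \right)} = \sqrt{80 + \frac{-58 + y}{41 + y}}$
$\frac{1}{K{\left(-132 \right)} - 19251} = \frac{1}{3 \sqrt{\frac{358 + 9 \left(-132\right)}{41 - 132}} - 19251} = \frac{1}{3 \sqrt{\frac{358 - 1188}{-91}} - 19251} = \frac{1}{3 \sqrt{\left(- \frac{1}{91}\right) \left(-830\right)} - 19251} = \frac{1}{3 \sqrt{\frac{830}{91}} - 19251} = \frac{1}{3 \frac{\sqrt{75530}}{91} - 19251} = \frac{1}{\frac{3 \sqrt{75530}}{91} - 19251} = \frac{1}{-19251 + \frac{3 \sqrt{75530}}{91}}$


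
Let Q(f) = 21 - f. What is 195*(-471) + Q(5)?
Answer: -91829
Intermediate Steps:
195*(-471) + Q(5) = 195*(-471) + (21 - 1*5) = -91845 + (21 - 5) = -91845 + 16 = -91829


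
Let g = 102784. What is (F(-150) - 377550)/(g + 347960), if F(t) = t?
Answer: -31475/37562 ≈ -0.83795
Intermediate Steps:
(F(-150) - 377550)/(g + 347960) = (-150 - 377550)/(102784 + 347960) = -377700/450744 = -377700*1/450744 = -31475/37562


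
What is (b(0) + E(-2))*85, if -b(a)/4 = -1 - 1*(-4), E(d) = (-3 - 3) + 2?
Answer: -1360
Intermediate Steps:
E(d) = -4 (E(d) = -6 + 2 = -4)
b(a) = -12 (b(a) = -4*(-1 - 1*(-4)) = -4*(-1 + 4) = -4*3 = -12)
(b(0) + E(-2))*85 = (-12 - 4)*85 = -16*85 = -1360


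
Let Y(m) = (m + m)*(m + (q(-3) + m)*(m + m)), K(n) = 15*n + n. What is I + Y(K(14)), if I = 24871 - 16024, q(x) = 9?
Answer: 46873231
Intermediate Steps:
K(n) = 16*n
I = 8847
Y(m) = 2*m*(m + 2*m*(9 + m)) (Y(m) = (m + m)*(m + (9 + m)*(m + m)) = (2*m)*(m + (9 + m)*(2*m)) = (2*m)*(m + 2*m*(9 + m)) = 2*m*(m + 2*m*(9 + m)))
I + Y(K(14)) = 8847 + (16*14)²*(38 + 4*(16*14)) = 8847 + 224²*(38 + 4*224) = 8847 + 50176*(38 + 896) = 8847 + 50176*934 = 8847 + 46864384 = 46873231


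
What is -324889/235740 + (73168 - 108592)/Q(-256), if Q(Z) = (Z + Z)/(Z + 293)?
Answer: 2412619109/942960 ≈ 2558.6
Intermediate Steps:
Q(Z) = 2*Z/(293 + Z) (Q(Z) = (2*Z)/(293 + Z) = 2*Z/(293 + Z))
-324889/235740 + (73168 - 108592)/Q(-256) = -324889/235740 + (73168 - 108592)/((2*(-256)/(293 - 256))) = -324889*1/235740 - 35424/(2*(-256)/37) = -324889/235740 - 35424/(2*(-256)*(1/37)) = -324889/235740 - 35424/(-512/37) = -324889/235740 - 35424*(-37/512) = -324889/235740 + 40959/16 = 2412619109/942960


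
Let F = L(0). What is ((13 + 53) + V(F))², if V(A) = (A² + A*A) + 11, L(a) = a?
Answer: 5929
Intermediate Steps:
F = 0
V(A) = 11 + 2*A² (V(A) = (A² + A²) + 11 = 2*A² + 11 = 11 + 2*A²)
((13 + 53) + V(F))² = ((13 + 53) + (11 + 2*0²))² = (66 + (11 + 2*0))² = (66 + (11 + 0))² = (66 + 11)² = 77² = 5929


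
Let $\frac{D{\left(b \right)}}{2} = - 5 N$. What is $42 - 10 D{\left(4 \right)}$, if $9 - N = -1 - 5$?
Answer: $1542$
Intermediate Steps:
$N = 15$ ($N = 9 - \left(-1 - 5\right) = 9 - -6 = 9 + 6 = 15$)
$D{\left(b \right)} = -150$ ($D{\left(b \right)} = 2 \left(\left(-5\right) 15\right) = 2 \left(-75\right) = -150$)
$42 - 10 D{\left(4 \right)} = 42 - -1500 = 42 + 1500 = 1542$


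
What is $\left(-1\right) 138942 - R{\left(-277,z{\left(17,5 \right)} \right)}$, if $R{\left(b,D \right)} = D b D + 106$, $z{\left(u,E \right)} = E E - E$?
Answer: $-28248$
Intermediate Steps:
$z{\left(u,E \right)} = E^{2} - E$
$R{\left(b,D \right)} = 106 + b D^{2}$ ($R{\left(b,D \right)} = b D^{2} + 106 = 106 + b D^{2}$)
$\left(-1\right) 138942 - R{\left(-277,z{\left(17,5 \right)} \right)} = \left(-1\right) 138942 - \left(106 - 277 \left(5 \left(-1 + 5\right)\right)^{2}\right) = -138942 - \left(106 - 277 \left(5 \cdot 4\right)^{2}\right) = -138942 - \left(106 - 277 \cdot 20^{2}\right) = -138942 - \left(106 - 110800\right) = -138942 - -110694 = -138942 + 110694 = -28248$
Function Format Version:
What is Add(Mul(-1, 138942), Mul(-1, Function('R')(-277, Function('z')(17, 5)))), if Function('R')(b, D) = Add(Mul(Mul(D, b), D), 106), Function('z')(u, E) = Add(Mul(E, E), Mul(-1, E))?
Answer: -28248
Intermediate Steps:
Function('z')(u, E) = Add(Pow(E, 2), Mul(-1, E))
Function('R')(b, D) = Add(106, Mul(b, Pow(D, 2))) (Function('R')(b, D) = Add(Mul(b, Pow(D, 2)), 106) = Add(106, Mul(b, Pow(D, 2))))
Add(Mul(-1, 138942), Mul(-1, Function('R')(-277, Function('z')(17, 5)))) = Add(Mul(-1, 138942), Mul(-1, Add(106, Mul(-277, Pow(Mul(5, Add(-1, 5)), 2))))) = Add(-138942, Mul(-1, Add(106, Mul(-277, Pow(Mul(5, 4), 2))))) = Add(-138942, Mul(-1, Add(106, Mul(-277, Pow(20, 2))))) = Add(-138942, Mul(-1, Add(106, Mul(-277, 400)))) = Add(-138942, Mul(-1, Add(106, -110800))) = Add(-138942, Mul(-1, -110694)) = Add(-138942, 110694) = -28248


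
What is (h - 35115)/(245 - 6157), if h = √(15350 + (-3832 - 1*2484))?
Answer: 35115/5912 - √9034/5912 ≈ 5.9235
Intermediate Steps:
h = √9034 (h = √(15350 + (-3832 - 2484)) = √(15350 - 6316) = √9034 ≈ 95.047)
(h - 35115)/(245 - 6157) = (√9034 - 35115)/(245 - 6157) = (-35115 + √9034)/(-5912) = (-35115 + √9034)*(-1/5912) = 35115/5912 - √9034/5912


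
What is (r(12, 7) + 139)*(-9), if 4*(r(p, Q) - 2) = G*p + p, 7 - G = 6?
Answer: -1323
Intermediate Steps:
G = 1 (G = 7 - 1*6 = 7 - 6 = 1)
r(p, Q) = 2 + p/2 (r(p, Q) = 2 + (1*p + p)/4 = 2 + (p + p)/4 = 2 + (2*p)/4 = 2 + p/2)
(r(12, 7) + 139)*(-9) = ((2 + (½)*12) + 139)*(-9) = ((2 + 6) + 139)*(-9) = (8 + 139)*(-9) = 147*(-9) = -1323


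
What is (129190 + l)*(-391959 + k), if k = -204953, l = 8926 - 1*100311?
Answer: -22566258160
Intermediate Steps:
l = -91385 (l = 8926 - 100311 = -91385)
(129190 + l)*(-391959 + k) = (129190 - 91385)*(-391959 - 204953) = 37805*(-596912) = -22566258160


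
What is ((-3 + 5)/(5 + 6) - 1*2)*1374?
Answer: -27480/11 ≈ -2498.2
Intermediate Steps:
((-3 + 5)/(5 + 6) - 1*2)*1374 = (2/11 - 2)*1374 = -20/11*1374 = -27480/11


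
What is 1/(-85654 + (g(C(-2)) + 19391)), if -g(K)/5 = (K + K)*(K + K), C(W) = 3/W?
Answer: -1/66308 ≈ -1.5081e-5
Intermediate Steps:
g(K) = -20*K² (g(K) = -5*(K + K)*(K + K) = -5*2*K*2*K = -20*K²)
1/(-85654 + (g(C(-2)) + 19391)) = 1/(-85654 + (-20*(3/(-2))² + 19391)) = 1/(-85654 + (-20*(3*(-½))² + 19391)) = 1/(-85654 + (-20*(-3/2)² + 19391)) = 1/(-85654 + (-20*9/4 + 19391)) = 1/(-85654 + (-45 + 19391)) = 1/(-85654 + 19346) = 1/(-66308) = -1/66308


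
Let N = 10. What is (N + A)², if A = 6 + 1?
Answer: 289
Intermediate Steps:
A = 7
(N + A)² = (10 + 7)² = 17² = 289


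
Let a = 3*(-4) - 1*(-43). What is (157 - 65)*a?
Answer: 2852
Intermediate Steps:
a = 31 (a = -12 + 43 = 31)
(157 - 65)*a = (157 - 65)*31 = 92*31 = 2852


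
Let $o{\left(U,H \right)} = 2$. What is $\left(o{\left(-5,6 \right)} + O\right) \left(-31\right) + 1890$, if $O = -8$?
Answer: $2076$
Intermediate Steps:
$\left(o{\left(-5,6 \right)} + O\right) \left(-31\right) + 1890 = \left(2 - 8\right) \left(-31\right) + 1890 = \left(-6\right) \left(-31\right) + 1890 = 186 + 1890 = 2076$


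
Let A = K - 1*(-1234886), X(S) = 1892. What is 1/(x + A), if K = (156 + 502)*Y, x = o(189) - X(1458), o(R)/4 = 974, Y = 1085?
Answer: 1/1950820 ≈ 5.1260e-7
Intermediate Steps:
o(R) = 3896 (o(R) = 4*974 = 3896)
x = 2004 (x = 3896 - 1*1892 = 3896 - 1892 = 2004)
K = 713930 (K = (156 + 502)*1085 = 658*1085 = 713930)
A = 1948816 (A = 713930 - 1*(-1234886) = 713930 + 1234886 = 1948816)
1/(x + A) = 1/(2004 + 1948816) = 1/1950820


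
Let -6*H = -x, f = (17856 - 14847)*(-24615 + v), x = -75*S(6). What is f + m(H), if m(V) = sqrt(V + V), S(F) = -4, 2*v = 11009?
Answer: -115006969/2 ≈ -5.7503e+7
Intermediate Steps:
v = 11009/2 (v = (1/2)*11009 = 11009/2 ≈ 5504.5)
x = 300 (x = -75*(-4) = 300)
f = -115006989/2 (f = (17856 - 14847)*(-24615 + 11009/2) = 3009*(-38221/2) = -115006989/2 ≈ -5.7503e+7)
H = 50 (H = -(-1)*300/6 = -1/6*(-300) = 50)
m(V) = sqrt(2)*sqrt(V) (m(V) = sqrt(2*V) = sqrt(2)*sqrt(V))
f + m(H) = -115006989/2 + sqrt(2)*sqrt(50) = -115006989/2 + sqrt(2)*(5*sqrt(2)) = -115006989/2 + 10 = -115006969/2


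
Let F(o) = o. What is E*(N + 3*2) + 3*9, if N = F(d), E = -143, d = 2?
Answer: -1117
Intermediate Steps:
N = 2
E*(N + 3*2) + 3*9 = -143*(2 + 3*2) + 3*9 = -143*(2 + 6) + 27 = -143*8 + 27 = -1144 + 27 = -1117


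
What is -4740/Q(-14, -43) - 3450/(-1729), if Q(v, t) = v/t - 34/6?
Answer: 81507030/91637 ≈ 889.46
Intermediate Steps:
Q(v, t) = -17/3 + v/t (Q(v, t) = v/t - 34*⅙ = v/t - 17/3 = -17/3 + v/t)
-4740/Q(-14, -43) - 3450/(-1729) = -4740/(-17/3 - 14/(-43)) - 3450/(-1729) = -4740/(-17/3 - 14*(-1/43)) - 3450*(-1/1729) = -4740/(-17/3 + 14/43) + 3450/1729 = -4740/(-689/129) + 3450/1729 = -4740*(-129/689) + 3450/1729 = 611460/689 + 3450/1729 = 81507030/91637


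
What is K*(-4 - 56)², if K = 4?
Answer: 14400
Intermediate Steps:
K*(-4 - 56)² = 4*(-4 - 56)² = 4*(-60)² = 4*3600 = 14400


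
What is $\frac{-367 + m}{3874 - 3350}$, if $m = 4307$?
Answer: $\frac{985}{131} \approx 7.5191$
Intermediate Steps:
$\frac{-367 + m}{3874 - 3350} = \frac{-367 + 4307}{3874 - 3350} = \frac{3940}{524} = 3940 \cdot \frac{1}{524} = \frac{985}{131}$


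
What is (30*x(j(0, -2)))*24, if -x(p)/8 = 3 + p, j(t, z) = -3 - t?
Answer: 0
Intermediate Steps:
x(p) = -24 - 8*p (x(p) = -8*(3 + p) = -24 - 8*p)
(30*x(j(0, -2)))*24 = (30*(-24 - 8*(-3 - 1*0)))*24 = (30*(-24 - 8*(-3 + 0)))*24 = (30*(-24 - 8*(-3)))*24 = (30*(-24 + 24))*24 = (30*0)*24 = 0*24 = 0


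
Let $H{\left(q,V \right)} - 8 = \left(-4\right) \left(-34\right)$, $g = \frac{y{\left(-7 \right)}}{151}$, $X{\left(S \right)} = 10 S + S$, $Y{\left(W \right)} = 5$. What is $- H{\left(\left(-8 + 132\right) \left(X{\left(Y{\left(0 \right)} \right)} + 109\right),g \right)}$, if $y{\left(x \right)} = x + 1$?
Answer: $-144$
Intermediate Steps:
$y{\left(x \right)} = 1 + x$
$X{\left(S \right)} = 11 S$
$g = - \frac{6}{151}$ ($g = \frac{1 - 7}{151} = \left(-6\right) \frac{1}{151} = - \frac{6}{151} \approx -0.039735$)
$H{\left(q,V \right)} = 144$ ($H{\left(q,V \right)} = 8 - -136 = 8 + 136 = 144$)
$- H{\left(\left(-8 + 132\right) \left(X{\left(Y{\left(0 \right)} \right)} + 109\right),g \right)} = \left(-1\right) 144 = -144$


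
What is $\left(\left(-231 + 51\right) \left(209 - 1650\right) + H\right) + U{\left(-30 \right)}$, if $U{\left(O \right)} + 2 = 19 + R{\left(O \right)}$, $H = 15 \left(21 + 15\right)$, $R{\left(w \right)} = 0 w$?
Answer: $259937$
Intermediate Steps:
$R{\left(w \right)} = 0$
$H = 540$ ($H = 15 \cdot 36 = 540$)
$U{\left(O \right)} = 17$ ($U{\left(O \right)} = -2 + \left(19 + 0\right) = -2 + 19 = 17$)
$\left(\left(-231 + 51\right) \left(209 - 1650\right) + H\right) + U{\left(-30 \right)} = \left(\left(-231 + 51\right) \left(209 - 1650\right) + 540\right) + 17 = \left(\left(-180\right) \left(-1441\right) + 540\right) + 17 = \left(259380 + 540\right) + 17 = 259920 + 17 = 259937$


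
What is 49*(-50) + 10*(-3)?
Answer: -2480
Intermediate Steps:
49*(-50) + 10*(-3) = -2450 - 30 = -2480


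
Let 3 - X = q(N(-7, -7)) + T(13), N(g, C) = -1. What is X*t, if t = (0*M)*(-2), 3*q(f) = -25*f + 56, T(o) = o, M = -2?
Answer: 0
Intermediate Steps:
q(f) = 56/3 - 25*f/3 (q(f) = (-25*f + 56)/3 = (56 - 25*f)/3 = 56/3 - 25*f/3)
t = 0 (t = (0*(-2))*(-2) = 0*(-2) = 0)
X = -37 (X = 3 - ((56/3 - 25/3*(-1)) + 13) = 3 - ((56/3 + 25/3) + 13) = 3 - (27 + 13) = 3 - 1*40 = 3 - 40 = -37)
X*t = -37*0 = 0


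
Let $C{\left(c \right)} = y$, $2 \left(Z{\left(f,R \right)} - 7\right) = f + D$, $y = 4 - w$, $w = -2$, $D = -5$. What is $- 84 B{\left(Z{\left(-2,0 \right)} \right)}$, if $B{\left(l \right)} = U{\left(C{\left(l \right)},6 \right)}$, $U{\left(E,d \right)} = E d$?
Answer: $-3024$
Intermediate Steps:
$y = 6$ ($y = 4 - -2 = 4 + 2 = 6$)
$Z{\left(f,R \right)} = \frac{9}{2} + \frac{f}{2}$ ($Z{\left(f,R \right)} = 7 + \frac{f - 5}{2} = 7 + \frac{-5 + f}{2} = 7 + \left(- \frac{5}{2} + \frac{f}{2}\right) = \frac{9}{2} + \frac{f}{2}$)
$C{\left(c \right)} = 6$
$B{\left(l \right)} = 36$ ($B{\left(l \right)} = 6 \cdot 6 = 36$)
$- 84 B{\left(Z{\left(-2,0 \right)} \right)} = \left(-84\right) 36 = -3024$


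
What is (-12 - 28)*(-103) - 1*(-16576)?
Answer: 20696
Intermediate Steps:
(-12 - 28)*(-103) - 1*(-16576) = -40*(-103) + 16576 = 4120 + 16576 = 20696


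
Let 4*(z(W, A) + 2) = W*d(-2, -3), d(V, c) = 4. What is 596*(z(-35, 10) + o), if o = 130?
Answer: 55428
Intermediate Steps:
z(W, A) = -2 + W (z(W, A) = -2 + (W*4)/4 = -2 + (4*W)/4 = -2 + W)
596*(z(-35, 10) + o) = 596*((-2 - 35) + 130) = 596*(-37 + 130) = 596*93 = 55428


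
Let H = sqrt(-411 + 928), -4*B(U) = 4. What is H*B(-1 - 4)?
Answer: -sqrt(517) ≈ -22.738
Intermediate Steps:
B(U) = -1 (B(U) = -1/4*4 = -1)
H = sqrt(517) ≈ 22.738
H*B(-1 - 4) = sqrt(517)*(-1) = -sqrt(517)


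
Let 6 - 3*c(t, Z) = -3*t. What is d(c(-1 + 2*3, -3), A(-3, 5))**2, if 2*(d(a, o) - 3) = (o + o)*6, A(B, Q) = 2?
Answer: 225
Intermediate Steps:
c(t, Z) = 2 + t (c(t, Z) = 2 - (-1)*t = 2 + t)
d(a, o) = 3 + 6*o (d(a, o) = 3 + ((o + o)*6)/2 = 3 + ((2*o)*6)/2 = 3 + (12*o)/2 = 3 + 6*o)
d(c(-1 + 2*3, -3), A(-3, 5))**2 = (3 + 6*2)**2 = (3 + 12)**2 = 15**2 = 225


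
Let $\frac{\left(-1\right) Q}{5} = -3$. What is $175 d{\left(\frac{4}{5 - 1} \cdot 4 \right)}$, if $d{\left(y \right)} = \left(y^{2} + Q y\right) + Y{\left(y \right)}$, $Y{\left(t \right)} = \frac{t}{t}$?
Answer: $13475$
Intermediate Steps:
$Q = 15$ ($Q = \left(-5\right) \left(-3\right) = 15$)
$Y{\left(t \right)} = 1$
$d{\left(y \right)} = 1 + y^{2} + 15 y$ ($d{\left(y \right)} = \left(y^{2} + 15 y\right) + 1 = 1 + y^{2} + 15 y$)
$175 d{\left(\frac{4}{5 - 1} \cdot 4 \right)} = 175 \left(1 + \left(\frac{4}{5 - 1} \cdot 4\right)^{2} + 15 \frac{4}{5 - 1} \cdot 4\right) = 175 \left(1 + \left(\frac{4}{4} \cdot 4\right)^{2} + 15 \cdot \frac{4}{4} \cdot 4\right) = 175 \left(1 + \left(4 \cdot \frac{1}{4} \cdot 4\right)^{2} + 15 \cdot 4 \cdot \frac{1}{4} \cdot 4\right) = 175 \left(1 + \left(1 \cdot 4\right)^{2} + 15 \cdot 1 \cdot 4\right) = 175 \left(1 + 4^{2} + 15 \cdot 4\right) = 175 \left(1 + 16 + 60\right) = 175 \cdot 77 = 13475$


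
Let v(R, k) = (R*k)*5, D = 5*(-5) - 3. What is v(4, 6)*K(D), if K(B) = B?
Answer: -3360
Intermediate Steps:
D = -28 (D = -25 - 3 = -28)
v(R, k) = 5*R*k
v(4, 6)*K(D) = (5*4*6)*(-28) = 120*(-28) = -3360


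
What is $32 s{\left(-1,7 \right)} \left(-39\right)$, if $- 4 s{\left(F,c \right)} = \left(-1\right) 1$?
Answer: $-312$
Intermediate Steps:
$s{\left(F,c \right)} = \frac{1}{4}$ ($s{\left(F,c \right)} = - \frac{\left(-1\right) 1}{4} = \left(- \frac{1}{4}\right) \left(-1\right) = \frac{1}{4}$)
$32 s{\left(-1,7 \right)} \left(-39\right) = 32 \cdot \frac{1}{4} \left(-39\right) = 8 \left(-39\right) = -312$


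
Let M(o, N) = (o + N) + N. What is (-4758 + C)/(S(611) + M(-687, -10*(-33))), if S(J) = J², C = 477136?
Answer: 236189/186647 ≈ 1.2654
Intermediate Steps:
M(o, N) = o + 2*N (M(o, N) = (N + o) + N = o + 2*N)
(-4758 + C)/(S(611) + M(-687, -10*(-33))) = (-4758 + 477136)/(611² + (-687 + 2*(-10*(-33)))) = 472378/(373321 + (-687 + 2*330)) = 472378/(373321 + (-687 + 660)) = 472378/(373321 - 27) = 472378/373294 = 472378*(1/373294) = 236189/186647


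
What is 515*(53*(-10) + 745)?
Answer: 110725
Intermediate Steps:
515*(53*(-10) + 745) = 515*(-530 + 745) = 515*215 = 110725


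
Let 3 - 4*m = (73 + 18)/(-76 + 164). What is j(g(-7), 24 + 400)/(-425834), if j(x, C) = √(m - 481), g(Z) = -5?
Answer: -I*√3721058/37473392 ≈ -5.1477e-5*I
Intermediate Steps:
m = 173/352 (m = ¾ - (73 + 18)/(4*(-76 + 164)) = ¾ - 91/(4*88) = ¾ - ¼*91/88 = ¾ - 91/352 = 173/352 ≈ 0.49148)
j(x, C) = I*√3721058/88 (j(x, C) = √(173/352 - 481) = √(-169139/352) = I*√3721058/88)
j(g(-7), 24 + 400)/(-425834) = (I*√3721058/88)/(-425834) = (I*√3721058/88)*(-1/425834) = -I*√3721058/37473392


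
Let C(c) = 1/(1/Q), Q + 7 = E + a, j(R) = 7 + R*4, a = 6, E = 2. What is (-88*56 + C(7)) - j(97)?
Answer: -5322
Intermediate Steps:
j(R) = 7 + 4*R
Q = 1 (Q = -7 + (2 + 6) = -7 + 8 = 1)
C(c) = 1 (C(c) = 1/(1/1) = 1/1 = 1)
(-88*56 + C(7)) - j(97) = (-88*56 + 1) - (7 + 4*97) = (-4928 + 1) - (7 + 388) = -4927 - 1*395 = -4927 - 395 = -5322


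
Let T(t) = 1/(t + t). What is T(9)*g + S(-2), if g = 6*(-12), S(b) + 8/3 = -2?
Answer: -26/3 ≈ -8.6667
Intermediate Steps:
S(b) = -14/3 (S(b) = -8/3 - 2 = -14/3)
g = -72
T(t) = 1/(2*t)
T(9)*g + S(-2) = ((1/2)/9)*(-72) - 14/3 = ((1/2)*(1/9))*(-72) - 14/3 = (1/18)*(-72) - 14/3 = -4 - 14/3 = -26/3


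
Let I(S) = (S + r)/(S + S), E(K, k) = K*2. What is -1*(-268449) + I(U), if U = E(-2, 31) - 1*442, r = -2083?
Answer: 239459037/892 ≈ 2.6845e+5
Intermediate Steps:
E(K, k) = 2*K
U = -446 (U = 2*(-2) - 1*442 = -4 - 442 = -446)
I(S) = (-2083 + S)/(2*S) (I(S) = (S - 2083)/(S + S) = (-2083 + S)/((2*S)) = (-2083 + S)*(1/(2*S)) = (-2083 + S)/(2*S))
-1*(-268449) + I(U) = -1*(-268449) + (½)*(-2083 - 446)/(-446) = 268449 + (½)*(-1/446)*(-2529) = 268449 + 2529/892 = 239459037/892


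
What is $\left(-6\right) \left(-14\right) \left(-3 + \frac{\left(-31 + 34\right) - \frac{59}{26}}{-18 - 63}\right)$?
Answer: $- \frac{88718}{351} \approx -252.76$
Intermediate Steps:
$\left(-6\right) \left(-14\right) \left(-3 + \frac{\left(-31 + 34\right) - \frac{59}{26}}{-18 - 63}\right) = 84 \left(-3 + \frac{3 - \frac{59}{26}}{-81}\right) = 84 \left(-3 + \left(3 - \frac{59}{26}\right) \left(- \frac{1}{81}\right)\right) = 84 \left(-3 + \frac{19}{26} \left(- \frac{1}{81}\right)\right) = 84 \left(-3 - \frac{19}{2106}\right) = 84 \left(- \frac{6337}{2106}\right) = - \frac{88718}{351}$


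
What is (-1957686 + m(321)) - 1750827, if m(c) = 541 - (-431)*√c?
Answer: -3707972 + 431*√321 ≈ -3.7002e+6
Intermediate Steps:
m(c) = 541 + 431*√c
(-1957686 + m(321)) - 1750827 = (-1957686 + (541 + 431*√321)) - 1750827 = (-1957145 + 431*√321) - 1750827 = -3707972 + 431*√321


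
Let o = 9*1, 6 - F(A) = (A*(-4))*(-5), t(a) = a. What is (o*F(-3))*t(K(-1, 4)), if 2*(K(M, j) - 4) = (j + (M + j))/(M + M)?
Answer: 2673/2 ≈ 1336.5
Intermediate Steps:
K(M, j) = 4 + (M + 2*j)/(4*M) (K(M, j) = 4 + ((j + (M + j))/(M + M))/2 = 4 + ((M + 2*j)/((2*M)))/2 = 4 + ((M + 2*j)*(1/(2*M)))/2 = 4 + ((M + 2*j)/(2*M))/2 = 4 + (M + 2*j)/(4*M))
F(A) = 6 - 20*A (F(A) = 6 - A*(-4)*(-5) = 6 - (-4*A)*(-5) = 6 - 20*A)
o = 9
(o*F(-3))*t(K(-1, 4)) = (9*(6 - 20*(-3)))*(17/4 + (½)*4/(-1)) = (9*(6 + 60))*(17/4 + (½)*4*(-1)) = (9*66)*(17/4 - 2) = 594*(9/4) = 2673/2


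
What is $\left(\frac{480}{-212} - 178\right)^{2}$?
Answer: $\frac{91278916}{2809} \approx 32495.0$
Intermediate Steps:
$\left(\frac{480}{-212} - 178\right)^{2} = \left(480 \left(- \frac{1}{212}\right) - 178\right)^{2} = \left(- \frac{120}{53} - 178\right)^{2} = \left(- \frac{9554}{53}\right)^{2} = \frac{91278916}{2809}$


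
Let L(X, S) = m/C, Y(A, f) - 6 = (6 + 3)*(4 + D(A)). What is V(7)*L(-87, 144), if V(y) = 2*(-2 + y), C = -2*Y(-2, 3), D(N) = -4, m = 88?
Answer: -220/3 ≈ -73.333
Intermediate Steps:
Y(A, f) = 6 (Y(A, f) = 6 + (6 + 3)*(4 - 4) = 6 + 9*0 = 6 + 0 = 6)
C = -12 (C = -2*6 = -12)
V(y) = -4 + 2*y
L(X, S) = -22/3 (L(X, S) = 88/(-12) = 88*(-1/12) = -22/3)
V(7)*L(-87, 144) = (-4 + 2*7)*(-22/3) = (-4 + 14)*(-22/3) = 10*(-22/3) = -220/3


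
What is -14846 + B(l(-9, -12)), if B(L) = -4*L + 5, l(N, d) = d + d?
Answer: -14745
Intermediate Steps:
l(N, d) = 2*d
B(L) = 5 - 4*L
-14846 + B(l(-9, -12)) = -14846 + (5 - 8*(-12)) = -14846 + (5 - 4*(-24)) = -14846 + (5 + 96) = -14846 + 101 = -14745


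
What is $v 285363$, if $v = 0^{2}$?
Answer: $0$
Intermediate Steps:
$v = 0$
$v 285363 = 0 \cdot 285363 = 0$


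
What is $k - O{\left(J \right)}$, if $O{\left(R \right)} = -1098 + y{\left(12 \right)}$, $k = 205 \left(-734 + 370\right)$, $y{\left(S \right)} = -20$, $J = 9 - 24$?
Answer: $-73502$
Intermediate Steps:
$J = -15$ ($J = 9 - 24 = -15$)
$k = -74620$ ($k = 205 \left(-364\right) = -74620$)
$O{\left(R \right)} = -1118$ ($O{\left(R \right)} = -1098 - 20 = -1118$)
$k - O{\left(J \right)} = -74620 - -1118 = -74620 + 1118 = -73502$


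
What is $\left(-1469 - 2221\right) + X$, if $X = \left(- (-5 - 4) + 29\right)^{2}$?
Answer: $-2246$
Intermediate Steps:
$X = 1444$ ($X = \left(\left(-1\right) \left(-9\right) + 29\right)^{2} = \left(9 + 29\right)^{2} = 38^{2} = 1444$)
$\left(-1469 - 2221\right) + X = \left(-1469 - 2221\right) + 1444 = -3690 + 1444 = -2246$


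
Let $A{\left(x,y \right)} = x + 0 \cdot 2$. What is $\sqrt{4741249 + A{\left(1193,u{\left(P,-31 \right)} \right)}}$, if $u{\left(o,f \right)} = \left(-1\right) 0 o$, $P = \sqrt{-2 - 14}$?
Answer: $3 \sqrt{526938} \approx 2177.7$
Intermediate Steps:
$P = 4 i$ ($P = \sqrt{-16} = 4 i \approx 4.0 i$)
$u{\left(o,f \right)} = 0$ ($u{\left(o,f \right)} = 0 o = 0$)
$A{\left(x,y \right)} = x$ ($A{\left(x,y \right)} = x + 0 = x$)
$\sqrt{4741249 + A{\left(1193,u{\left(P,-31 \right)} \right)}} = \sqrt{4741249 + 1193} = \sqrt{4742442} = 3 \sqrt{526938}$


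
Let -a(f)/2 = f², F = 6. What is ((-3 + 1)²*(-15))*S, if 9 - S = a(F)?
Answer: -4860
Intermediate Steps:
a(f) = -2*f²
S = 81 (S = 9 - (-2)*6² = 9 - (-2)*36 = 9 - 1*(-72) = 9 + 72 = 81)
((-3 + 1)²*(-15))*S = ((-3 + 1)²*(-15))*81 = ((-2)²*(-15))*81 = (4*(-15))*81 = -60*81 = -4860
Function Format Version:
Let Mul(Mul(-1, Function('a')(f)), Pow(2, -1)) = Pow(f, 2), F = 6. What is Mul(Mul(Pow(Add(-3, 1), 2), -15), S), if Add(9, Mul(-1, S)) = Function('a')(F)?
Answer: -4860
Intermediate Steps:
Function('a')(f) = Mul(-2, Pow(f, 2))
S = 81 (S = Add(9, Mul(-1, Mul(-2, Pow(6, 2)))) = Add(9, Mul(-1, Mul(-2, 36))) = Add(9, Mul(-1, -72)) = Add(9, 72) = 81)
Mul(Mul(Pow(Add(-3, 1), 2), -15), S) = Mul(Mul(Pow(Add(-3, 1), 2), -15), 81) = Mul(Mul(Pow(-2, 2), -15), 81) = Mul(Mul(4, -15), 81) = Mul(-60, 81) = -4860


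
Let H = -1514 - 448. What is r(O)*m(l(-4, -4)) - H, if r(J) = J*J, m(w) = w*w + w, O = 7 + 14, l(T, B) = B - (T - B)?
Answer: 7254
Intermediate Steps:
l(T, B) = -T + 2*B (l(T, B) = B + (B - T) = -T + 2*B)
O = 21
H = -1962
m(w) = w + w² (m(w) = w² + w = w + w²)
r(J) = J²
r(O)*m(l(-4, -4)) - H = 21²*((-1*(-4) + 2*(-4))*(1 + (-1*(-4) + 2*(-4)))) - 1*(-1962) = 441*((4 - 8)*(1 + (4 - 8))) + 1962 = 441*(-4*(1 - 4)) + 1962 = 441*(-4*(-3)) + 1962 = 441*12 + 1962 = 5292 + 1962 = 7254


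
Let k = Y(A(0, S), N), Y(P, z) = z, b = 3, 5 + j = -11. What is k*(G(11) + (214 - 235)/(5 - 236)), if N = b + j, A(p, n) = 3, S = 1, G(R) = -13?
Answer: 1846/11 ≈ 167.82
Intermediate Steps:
j = -16 (j = -5 - 11 = -16)
N = -13 (N = 3 - 16 = -13)
k = -13
k*(G(11) + (214 - 235)/(5 - 236)) = -13*(-13 + (214 - 235)/(5 - 236)) = -13*(-13 - 21/(-231)) = -13*(-13 - 21*(-1/231)) = -13*(-13 + 1/11) = -13*(-142/11) = 1846/11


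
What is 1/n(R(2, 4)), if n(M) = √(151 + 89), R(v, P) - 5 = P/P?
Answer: √15/60 ≈ 0.064550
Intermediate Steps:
R(v, P) = 6 (R(v, P) = 5 + P/P = 5 + 1 = 6)
n(M) = 4*√15 (n(M) = √240 = 4*√15)
1/n(R(2, 4)) = 1/(4*√15) = √15/60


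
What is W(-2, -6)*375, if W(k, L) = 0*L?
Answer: 0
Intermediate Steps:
W(k, L) = 0
W(-2, -6)*375 = 0*375 = 0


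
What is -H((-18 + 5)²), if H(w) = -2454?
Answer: 2454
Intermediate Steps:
-H((-18 + 5)²) = -1*(-2454) = 2454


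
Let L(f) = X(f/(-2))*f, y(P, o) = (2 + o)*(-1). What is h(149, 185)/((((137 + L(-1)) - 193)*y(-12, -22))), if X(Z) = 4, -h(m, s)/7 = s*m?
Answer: 38591/240 ≈ 160.80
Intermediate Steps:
h(m, s) = -7*m*s (h(m, s) = -7*s*m = -7*m*s)
y(P, o) = -2 - o
L(f) = 4*f
h(149, 185)/((((137 + L(-1)) - 193)*y(-12, -22))) = (-7*149*185)/((((137 + 4*(-1)) - 193)*(-2 - 1*(-22)))) = -192955*1/((-2 + 22)*((137 - 4) - 193)) = -192955*1/(20*(133 - 193)) = -192955/((-60*20)) = -192955/(-1200) = -192955*(-1/1200) = 38591/240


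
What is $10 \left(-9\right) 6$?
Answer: $-540$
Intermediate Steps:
$10 \left(-9\right) 6 = \left(-90\right) 6 = -540$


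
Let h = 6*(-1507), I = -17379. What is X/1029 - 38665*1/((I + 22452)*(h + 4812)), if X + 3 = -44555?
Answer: -3354810451/77477526 ≈ -43.300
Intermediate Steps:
h = -9042
X = -44558 (X = -3 - 44555 = -44558)
X/1029 - 38665*1/((I + 22452)*(h + 4812)) = -44558/1029 - 38665*1/((-17379 + 22452)*(-9042 + 4812)) = -44558*1/1029 - 38665/(5073*(-4230)) = -44558/1029 - 38665/(-21458790) = -44558/1029 - 38665*(-1/21458790) = -44558/1029 + 407/225882 = -3354810451/77477526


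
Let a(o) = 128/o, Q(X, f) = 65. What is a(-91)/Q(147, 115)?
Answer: -128/5915 ≈ -0.021640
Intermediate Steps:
a(-91)/Q(147, 115) = (128/(-91))/65 = (128*(-1/91))*(1/65) = -128/91*1/65 = -128/5915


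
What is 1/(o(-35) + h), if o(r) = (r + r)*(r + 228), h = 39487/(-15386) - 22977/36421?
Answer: -11436194/154539545841 ≈ -7.4002e-5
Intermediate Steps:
h = -36564901/11436194 (h = 39487*(-1/15386) - 22977*1/36421 = -5641/2198 - 22977/36421 = -36564901/11436194 ≈ -3.1973)
o(r) = 2*r*(228 + r) (o(r) = (2*r)*(228 + r) = 2*r*(228 + r))
1/(o(-35) + h) = 1/(2*(-35)*(228 - 35) - 36564901/11436194) = 1/(2*(-35)*193 - 36564901/11436194) = 1/(-13510 - 36564901/11436194) = 1/(-154539545841/11436194) = -11436194/154539545841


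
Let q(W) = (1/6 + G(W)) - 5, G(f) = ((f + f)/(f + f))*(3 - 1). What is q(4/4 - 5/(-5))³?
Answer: -4913/216 ≈ -22.745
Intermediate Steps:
G(f) = 2 (G(f) = ((2*f)/((2*f)))*2 = ((2*f)*(1/(2*f)))*2 = 1*2 = 2)
q(W) = -17/6 (q(W) = (1/6 + 2) - 5 = (⅙ + 2) - 5 = 13/6 - 5 = -17/6)
q(4/4 - 5/(-5))³ = (-17/6)³ = -4913/216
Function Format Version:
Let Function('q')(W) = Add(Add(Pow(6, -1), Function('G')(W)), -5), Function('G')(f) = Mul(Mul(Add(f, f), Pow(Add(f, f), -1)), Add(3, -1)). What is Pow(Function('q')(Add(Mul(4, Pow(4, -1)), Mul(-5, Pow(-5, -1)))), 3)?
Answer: Rational(-4913, 216) ≈ -22.745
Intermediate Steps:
Function('G')(f) = 2 (Function('G')(f) = Mul(Mul(Mul(2, f), Pow(Mul(2, f), -1)), 2) = Mul(Mul(Mul(2, f), Mul(Rational(1, 2), Pow(f, -1))), 2) = Mul(1, 2) = 2)
Function('q')(W) = Rational(-17, 6) (Function('q')(W) = Add(Add(Pow(6, -1), 2), -5) = Add(Add(Rational(1, 6), 2), -5) = Add(Rational(13, 6), -5) = Rational(-17, 6))
Pow(Function('q')(Add(Mul(4, Pow(4, -1)), Mul(-5, Pow(-5, -1)))), 3) = Pow(Rational(-17, 6), 3) = Rational(-4913, 216)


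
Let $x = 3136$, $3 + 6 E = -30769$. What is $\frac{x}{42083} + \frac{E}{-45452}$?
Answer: $\frac{537550727}{2869134774} \approx 0.18736$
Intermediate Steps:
$E = - \frac{15386}{3}$ ($E = - \frac{1}{2} + \frac{1}{6} \left(-30769\right) = - \frac{1}{2} - \frac{30769}{6} = - \frac{15386}{3} \approx -5128.7$)
$\frac{x}{42083} + \frac{E}{-45452} = \frac{3136}{42083} - \frac{15386}{3 \left(-45452\right)} = 3136 \cdot \frac{1}{42083} - - \frac{7693}{68178} = \frac{3136}{42083} + \frac{7693}{68178} = \frac{537550727}{2869134774}$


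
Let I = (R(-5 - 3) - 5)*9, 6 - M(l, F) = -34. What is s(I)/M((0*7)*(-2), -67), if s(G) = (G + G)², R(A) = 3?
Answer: 162/5 ≈ 32.400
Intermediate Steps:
M(l, F) = 40 (M(l, F) = 6 - 1*(-34) = 6 + 34 = 40)
I = -18 (I = (3 - 5)*9 = -2*9 = -18)
s(G) = 4*G² (s(G) = (2*G)² = 4*G²)
s(I)/M((0*7)*(-2), -67) = (4*(-18)²)/40 = (4*324)*(1/40) = 1296*(1/40) = 162/5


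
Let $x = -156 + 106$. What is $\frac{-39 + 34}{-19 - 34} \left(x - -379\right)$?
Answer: $\frac{1645}{53} \approx 31.038$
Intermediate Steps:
$x = -50$
$\frac{-39 + 34}{-19 - 34} \left(x - -379\right) = \frac{-39 + 34}{-19 - 34} \left(-50 - -379\right) = - \frac{5}{-53} \left(-50 + 379\right) = \left(-5\right) \left(- \frac{1}{53}\right) 329 = \frac{5}{53} \cdot 329 = \frac{1645}{53}$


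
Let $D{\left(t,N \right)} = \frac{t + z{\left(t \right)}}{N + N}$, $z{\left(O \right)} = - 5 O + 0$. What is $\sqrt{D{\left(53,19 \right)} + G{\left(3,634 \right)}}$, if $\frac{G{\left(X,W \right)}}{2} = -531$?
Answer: $\frac{2 i \sqrt{96349}}{19} \approx 32.674 i$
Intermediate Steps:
$G{\left(X,W \right)} = -1062$ ($G{\left(X,W \right)} = 2 \left(-531\right) = -1062$)
$z{\left(O \right)} = - 5 O$
$D{\left(t,N \right)} = - \frac{2 t}{N}$ ($D{\left(t,N \right)} = \frac{t - 5 t}{N + N} = \frac{\left(-4\right) t}{2 N} = - 4 t \frac{1}{2 N} = - \frac{2 t}{N}$)
$\sqrt{D{\left(53,19 \right)} + G{\left(3,634 \right)}} = \sqrt{\left(-2\right) 53 \cdot \frac{1}{19} - 1062} = \sqrt{- \frac{106}{19} - 1062} = \sqrt{- \frac{20284}{19}} = \frac{2 i \sqrt{96349}}{19}$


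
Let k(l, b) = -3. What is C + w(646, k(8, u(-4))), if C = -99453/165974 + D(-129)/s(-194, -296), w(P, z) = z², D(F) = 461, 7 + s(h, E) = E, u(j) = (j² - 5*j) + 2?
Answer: 345962825/50290122 ≈ 6.8793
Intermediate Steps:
u(j) = 2 + j² - 5*j
s(h, E) = -7 + E
C = -106648273/50290122 (C = -99453/165974 + 461/(-7 - 296) = -99453*1/165974 + 461/(-303) = -99453/165974 + 461*(-1/303) = -99453/165974 - 461/303 = -106648273/50290122 ≈ -2.1207)
C + w(646, k(8, u(-4))) = -106648273/50290122 + (-3)² = -106648273/50290122 + 9 = 345962825/50290122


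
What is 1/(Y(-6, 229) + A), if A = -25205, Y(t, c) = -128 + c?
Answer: -1/25104 ≈ -3.9834e-5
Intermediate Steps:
1/(Y(-6, 229) + A) = 1/((-128 + 229) - 25205) = 1/(101 - 25205) = 1/(-25104) = -1/25104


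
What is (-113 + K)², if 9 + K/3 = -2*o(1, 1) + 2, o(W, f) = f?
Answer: 19600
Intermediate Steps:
K = -27 (K = -27 + 3*(-2*1 + 2) = -27 + 3*(-2 + 2) = -27 + 3*0 = -27 + 0 = -27)
(-113 + K)² = (-113 - 27)² = (-140)² = 19600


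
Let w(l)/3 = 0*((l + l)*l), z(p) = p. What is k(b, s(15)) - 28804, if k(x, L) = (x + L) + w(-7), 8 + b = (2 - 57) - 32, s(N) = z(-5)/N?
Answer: -86698/3 ≈ -28899.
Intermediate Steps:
s(N) = -5/N
b = -95 (b = -8 + ((2 - 57) - 32) = -8 + (-55 - 32) = -8 - 87 = -95)
w(l) = 0 (w(l) = 3*(0*((l + l)*l)) = 3*(0*((2*l)*l)) = 3*(0*(2*l²)) = 3*0 = 0)
k(x, L) = L + x (k(x, L) = (x + L) + 0 = (L + x) + 0 = L + x)
k(b, s(15)) - 28804 = (-5/15 - 95) - 28804 = (-5*1/15 - 95) - 28804 = (-⅓ - 95) - 28804 = -286/3 - 28804 = -86698/3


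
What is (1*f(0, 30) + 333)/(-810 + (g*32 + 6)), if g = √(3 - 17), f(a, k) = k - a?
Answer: -72963/165188 - 726*I*√14/41297 ≈ -0.4417 - 0.065778*I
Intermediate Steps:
g = I*√14 (g = √(-14) = I*√14 ≈ 3.7417*I)
(1*f(0, 30) + 333)/(-810 + (g*32 + 6)) = (1*(30 - 1*0) + 333)/(-810 + ((I*√14)*32 + 6)) = (1*(30 + 0) + 333)/(-810 + (32*I*√14 + 6)) = (1*30 + 333)/(-810 + (6 + 32*I*√14)) = (30 + 333)/(-804 + 32*I*√14) = 363/(-804 + 32*I*√14)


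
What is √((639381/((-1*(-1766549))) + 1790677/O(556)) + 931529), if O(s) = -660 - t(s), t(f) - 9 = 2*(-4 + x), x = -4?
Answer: √1235930154151259229526401/1153556497 ≈ 963.74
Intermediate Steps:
t(f) = -7 (t(f) = 9 + 2*(-4 - 4) = 9 + 2*(-8) = 9 - 16 = -7)
O(s) = -653 (O(s) = -660 - 1*(-7) = -660 + 7 = -653)
√((639381/((-1*(-1766549))) + 1790677/O(556)) + 931529) = √((639381/((-1*(-1766549))) + 1790677/(-653)) + 931529) = √((639381/1766549 + 1790677*(-1/653)) + 931529) = √((639381*(1/1766549) - 1790677/653) + 931529) = √((639381/1766549 - 1790677/653) + 931529) = √(-3162901147880/1153556497 + 931529) = √(1071408428946033/1153556497) = √1235930154151259229526401/1153556497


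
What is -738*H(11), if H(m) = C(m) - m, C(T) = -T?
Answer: 16236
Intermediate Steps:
H(m) = -2*m (H(m) = -m - m = -2*m)
-738*H(11) = -(-1476)*11 = -738*(-22) = 16236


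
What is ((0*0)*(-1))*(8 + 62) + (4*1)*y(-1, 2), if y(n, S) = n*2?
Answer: -8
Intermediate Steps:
y(n, S) = 2*n
((0*0)*(-1))*(8 + 62) + (4*1)*y(-1, 2) = ((0*0)*(-1))*(8 + 62) + (4*1)*(2*(-1)) = (0*(-1))*70 + 4*(-2) = 0*70 - 8 = 0 - 8 = -8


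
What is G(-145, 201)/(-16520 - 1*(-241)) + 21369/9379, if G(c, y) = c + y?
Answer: 347340727/152680741 ≈ 2.2749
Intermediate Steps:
G(-145, 201)/(-16520 - 1*(-241)) + 21369/9379 = (-145 + 201)/(-16520 - 1*(-241)) + 21369/9379 = 56/(-16520 + 241) + 21369*(1/9379) = 56/(-16279) + 21369/9379 = 56*(-1/16279) + 21369/9379 = -56/16279 + 21369/9379 = 347340727/152680741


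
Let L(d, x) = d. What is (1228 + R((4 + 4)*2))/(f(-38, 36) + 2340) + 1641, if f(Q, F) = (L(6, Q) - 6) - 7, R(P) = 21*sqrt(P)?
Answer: 3829765/2333 ≈ 1641.6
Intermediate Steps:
f(Q, F) = -7 (f(Q, F) = (6 - 6) - 7 = 0 - 7 = -7)
(1228 + R((4 + 4)*2))/(f(-38, 36) + 2340) + 1641 = (1228 + 21*sqrt((4 + 4)*2))/(-7 + 2340) + 1641 = (1228 + 21*sqrt(8*2))/2333 + 1641 = (1228 + 21*sqrt(16))*(1/2333) + 1641 = (1228 + 21*4)*(1/2333) + 1641 = (1228 + 84)*(1/2333) + 1641 = 1312*(1/2333) + 1641 = 1312/2333 + 1641 = 3829765/2333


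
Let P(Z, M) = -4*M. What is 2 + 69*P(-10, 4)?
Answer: -1102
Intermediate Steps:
2 + 69*P(-10, 4) = 2 + 69*(-4*4) = 2 + 69*(-16) = 2 - 1104 = -1102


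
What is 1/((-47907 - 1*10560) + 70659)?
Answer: 1/12192 ≈ 8.2021e-5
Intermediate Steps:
1/((-47907 - 1*10560) + 70659) = 1/((-47907 - 10560) + 70659) = 1/(-58467 + 70659) = 1/12192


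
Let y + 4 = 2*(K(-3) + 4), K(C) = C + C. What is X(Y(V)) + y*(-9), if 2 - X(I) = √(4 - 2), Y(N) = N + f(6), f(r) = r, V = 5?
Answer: 74 - √2 ≈ 72.586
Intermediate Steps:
K(C) = 2*C
y = -8 (y = -4 + 2*(2*(-3) + 4) = -4 + 2*(-6 + 4) = -4 + 2*(-2) = -4 - 4 = -8)
Y(N) = 6 + N (Y(N) = N + 6 = 6 + N)
X(I) = 2 - √2 (X(I) = 2 - √(4 - 2) = 2 - √2)
X(Y(V)) + y*(-9) = (2 - √2) - 8*(-9) = (2 - √2) + 72 = 74 - √2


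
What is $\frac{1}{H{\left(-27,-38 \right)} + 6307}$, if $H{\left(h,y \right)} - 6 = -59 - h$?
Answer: $\frac{1}{6281} \approx 0.00015921$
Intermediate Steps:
$H{\left(h,y \right)} = -53 - h$ ($H{\left(h,y \right)} = 6 - \left(59 + h\right) = -53 - h$)
$\frac{1}{H{\left(-27,-38 \right)} + 6307} = \frac{1}{\left(-53 - -27\right) + 6307} = \frac{1}{\left(-53 + 27\right) + 6307} = \frac{1}{-26 + 6307} = \frac{1}{6281}$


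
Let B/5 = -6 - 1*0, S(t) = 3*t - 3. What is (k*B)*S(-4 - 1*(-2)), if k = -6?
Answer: -1620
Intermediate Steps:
S(t) = -3 + 3*t
B = -30 (B = 5*(-6 - 1*0) = 5*(-6 + 0) = 5*(-6) = -30)
(k*B)*S(-4 - 1*(-2)) = (-6*(-30))*(-3 + 3*(-4 - 1*(-2))) = 180*(-3 + 3*(-4 + 2)) = 180*(-3 + 3*(-2)) = 180*(-3 - 6) = 180*(-9) = -1620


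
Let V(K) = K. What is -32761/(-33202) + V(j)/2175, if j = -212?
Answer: 64216351/72214350 ≈ 0.88925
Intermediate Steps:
-32761/(-33202) + V(j)/2175 = -32761/(-33202) - 212/2175 = -32761*(-1/33202) - 212*1/2175 = 32761/33202 - 212/2175 = 64216351/72214350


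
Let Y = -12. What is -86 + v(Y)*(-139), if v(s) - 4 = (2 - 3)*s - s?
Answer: -3978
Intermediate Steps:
v(s) = 4 - 2*s (v(s) = 4 + ((2 - 3)*s - s) = 4 + (-s - s) = 4 - 2*s)
-86 + v(Y)*(-139) = -86 + (4 - 2*(-12))*(-139) = -86 + (4 + 24)*(-139) = -86 + 28*(-139) = -86 - 3892 = -3978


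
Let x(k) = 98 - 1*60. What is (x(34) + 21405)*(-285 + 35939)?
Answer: 764528722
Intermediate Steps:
x(k) = 38 (x(k) = 98 - 60 = 38)
(x(34) + 21405)*(-285 + 35939) = (38 + 21405)*(-285 + 35939) = 21443*35654 = 764528722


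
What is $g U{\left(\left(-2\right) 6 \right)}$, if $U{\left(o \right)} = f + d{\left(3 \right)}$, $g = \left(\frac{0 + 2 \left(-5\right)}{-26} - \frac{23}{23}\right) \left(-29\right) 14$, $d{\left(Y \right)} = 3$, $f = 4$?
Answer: $\frac{22736}{13} \approx 1748.9$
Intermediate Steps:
$g = \frac{3248}{13}$ ($g = \left(\left(0 - 10\right) \left(- \frac{1}{26}\right) - 1\right) \left(-29\right) 14 = \left(\left(-10\right) \left(- \frac{1}{26}\right) - 1\right) \left(-29\right) 14 = \left(\frac{5}{13} - 1\right) \left(-29\right) 14 = \left(- \frac{8}{13}\right) \left(-29\right) 14 = \frac{232}{13} \cdot 14 = \frac{3248}{13} \approx 249.85$)
$U{\left(o \right)} = 7$ ($U{\left(o \right)} = 4 + 3 = 7$)
$g U{\left(\left(-2\right) 6 \right)} = \frac{3248}{13} \cdot 7 = \frac{22736}{13}$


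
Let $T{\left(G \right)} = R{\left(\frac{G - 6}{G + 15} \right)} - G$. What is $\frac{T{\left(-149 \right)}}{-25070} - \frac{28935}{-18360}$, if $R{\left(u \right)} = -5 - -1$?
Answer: $\frac{1606085}{1022856} \approx 1.5702$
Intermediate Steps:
$R{\left(u \right)} = -4$ ($R{\left(u \right)} = -5 + 1 = -4$)
$T{\left(G \right)} = -4 - G$
$\frac{T{\left(-149 \right)}}{-25070} - \frac{28935}{-18360} = \frac{-4 - -149}{-25070} - \frac{28935}{-18360} = \left(-4 + 149\right) \left(- \frac{1}{25070}\right) - - \frac{643}{408} = 145 \left(- \frac{1}{25070}\right) + \frac{643}{408} = - \frac{29}{5014} + \frac{643}{408} = \frac{1606085}{1022856}$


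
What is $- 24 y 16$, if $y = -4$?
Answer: $1536$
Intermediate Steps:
$- 24 y 16 = \left(-24\right) \left(-4\right) 16 = 96 \cdot 16 = 1536$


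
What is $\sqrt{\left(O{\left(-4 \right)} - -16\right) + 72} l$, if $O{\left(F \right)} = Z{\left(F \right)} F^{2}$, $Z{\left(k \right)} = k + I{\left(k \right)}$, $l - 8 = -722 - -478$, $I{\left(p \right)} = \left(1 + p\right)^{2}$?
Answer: $- 472 \sqrt{42} \approx -3058.9$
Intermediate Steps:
$l = -236$ ($l = 8 - 244 = -236$)
$Z{\left(k \right)} = k + \left(1 + k\right)^{2}$
$O{\left(F \right)} = F^{2} \left(F + \left(1 + F\right)^{2}\right)$ ($O{\left(F \right)} = \left(F + \left(1 + F\right)^{2}\right) F^{2} = F^{2} \left(F + \left(1 + F\right)^{2}\right)$)
$\sqrt{\left(O{\left(-4 \right)} - -16\right) + 72} l = \sqrt{\left(\left(-4\right)^{2} \left(-4 + \left(1 - 4\right)^{2}\right) - -16\right) + 72} \left(-236\right) = \sqrt{\left(16 \left(-4 + \left(-3\right)^{2}\right) + 16\right) + 72} \left(-236\right) = \sqrt{\left(16 \left(-4 + 9\right) + 16\right) + 72} \left(-236\right) = \sqrt{\left(16 \cdot 5 + 16\right) + 72} \left(-236\right) = \sqrt{\left(80 + 16\right) + 72} \left(-236\right) = \sqrt{96 + 72} \left(-236\right) = \sqrt{168} \left(-236\right) = 2 \sqrt{42} \left(-236\right) = - 472 \sqrt{42}$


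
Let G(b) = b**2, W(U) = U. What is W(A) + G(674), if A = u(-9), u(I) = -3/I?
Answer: 1362829/3 ≈ 4.5428e+5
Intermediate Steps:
A = 1/3 (A = -3/(-9) = -3*(-1/9) = 1/3 ≈ 0.33333)
W(A) + G(674) = 1/3 + 674**2 = 1/3 + 454276 = 1362829/3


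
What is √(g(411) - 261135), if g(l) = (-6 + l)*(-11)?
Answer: 3*I*√29510 ≈ 515.35*I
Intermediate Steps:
g(l) = 66 - 11*l
√(g(411) - 261135) = √((66 - 11*411) - 261135) = √((66 - 4521) - 261135) = √(-4455 - 261135) = √(-265590) = 3*I*√29510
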